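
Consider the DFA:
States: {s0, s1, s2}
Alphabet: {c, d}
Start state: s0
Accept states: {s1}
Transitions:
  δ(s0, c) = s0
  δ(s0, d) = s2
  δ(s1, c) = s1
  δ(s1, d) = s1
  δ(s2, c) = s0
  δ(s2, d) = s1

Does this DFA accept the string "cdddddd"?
Processing string "cdddddd":
  s0 --c--> s0
  s0 --d--> s2
  s2 --d--> s1
  s1 --d--> s1
  s1 --d--> s1
  s1 --d--> s1
  s1 --d--> s1
Final state: s1
Accept states: {s1}
Yes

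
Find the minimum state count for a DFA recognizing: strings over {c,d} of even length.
By Myhill–Nerode, count the distinguishable equivalence classes: two classes — parity of the length.
2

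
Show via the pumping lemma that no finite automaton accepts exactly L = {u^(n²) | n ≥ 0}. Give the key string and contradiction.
Assume L is regular with pumping length p. Idea: pumping adds a fixed amount, but gaps between consecutive squares grow.
Choose s = u^(p²) (length p² ≥ p). By the pumping lemma, s = xyz with |xy| ≤ p, |y| > 0, so |y| = k with 1 ≤ k ≤ p. Then |xy²z| = p²+k. Since p² < p²+k ≤ p²+p < (p+1)², the length p²+k lies strictly between consecutive squares, so it is not a perfect square and xy²z ∉ L.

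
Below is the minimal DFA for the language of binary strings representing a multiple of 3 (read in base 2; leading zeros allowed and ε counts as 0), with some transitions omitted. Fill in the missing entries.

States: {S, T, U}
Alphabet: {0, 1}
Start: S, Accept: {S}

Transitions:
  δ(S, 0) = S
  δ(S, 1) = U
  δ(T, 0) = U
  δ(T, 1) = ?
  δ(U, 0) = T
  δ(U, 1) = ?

From the language and accept set, identify what each state tracks — S: value ≡ 0 (mod 3); T: value ≡ 2 (mod 3); U: value ≡ 1 (mod 3).
Each missing δ(q, a) is the state matching the new tracked value after reading a.
δ(T, 1) = T; δ(U, 1) = S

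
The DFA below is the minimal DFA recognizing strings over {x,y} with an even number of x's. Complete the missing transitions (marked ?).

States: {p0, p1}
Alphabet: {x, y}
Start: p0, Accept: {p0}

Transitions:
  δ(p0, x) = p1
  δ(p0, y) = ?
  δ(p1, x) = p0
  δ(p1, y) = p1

From the language and accept set, identify what each state tracks — p0: even number of x's so far; p1: odd number of x's so far.
Each missing δ(q, a) is the state matching the new tracked value after reading a.
δ(p0, y) = p0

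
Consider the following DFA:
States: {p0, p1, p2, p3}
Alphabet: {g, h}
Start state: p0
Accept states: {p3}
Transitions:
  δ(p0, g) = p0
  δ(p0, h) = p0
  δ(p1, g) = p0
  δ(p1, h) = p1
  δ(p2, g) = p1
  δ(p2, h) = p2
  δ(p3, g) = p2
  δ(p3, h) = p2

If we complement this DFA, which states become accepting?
Complement accept states = All states \ Original accept states
= {p0, p1, p2, p3} \ {p3}
{p0, p1, p2}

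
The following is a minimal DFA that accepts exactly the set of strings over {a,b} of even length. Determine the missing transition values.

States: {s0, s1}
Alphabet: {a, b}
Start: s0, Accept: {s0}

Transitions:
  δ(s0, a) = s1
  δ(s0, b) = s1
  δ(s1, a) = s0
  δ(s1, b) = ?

From the language and accept set, identify what each state tracks — s0: even length so far; s1: odd length so far.
Each missing δ(q, a) is the state matching the new tracked value after reading a.
δ(s1, b) = s0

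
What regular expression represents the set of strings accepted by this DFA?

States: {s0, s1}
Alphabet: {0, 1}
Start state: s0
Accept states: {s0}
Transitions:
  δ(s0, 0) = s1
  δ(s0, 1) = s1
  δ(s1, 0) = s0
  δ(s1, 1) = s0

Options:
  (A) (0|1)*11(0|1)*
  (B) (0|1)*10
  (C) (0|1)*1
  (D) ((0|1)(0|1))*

Check each option against the DFA on short strings; one disagreement eliminates an option:
  (A) (0|1)*11(0|1)*: on ε the DFA stays in s0 and accepts (s0 ∈ Accept), but the regex does not match it → eliminate
  (B) (0|1)*10: on ε the DFA stays in s0 and accepts (s0 ∈ Accept), but the regex does not match it → eliminate
  (C) (0|1)*1: on ε the DFA stays in s0 and accepts (s0 ∈ Accept), but the regex does not match it → eliminate
  (D) ((0|1)(0|1))*: agrees with the DFA on every string of length ≤ 6
Only (D) is consistent with the DFA.
(D) ((0|1)(0|1))*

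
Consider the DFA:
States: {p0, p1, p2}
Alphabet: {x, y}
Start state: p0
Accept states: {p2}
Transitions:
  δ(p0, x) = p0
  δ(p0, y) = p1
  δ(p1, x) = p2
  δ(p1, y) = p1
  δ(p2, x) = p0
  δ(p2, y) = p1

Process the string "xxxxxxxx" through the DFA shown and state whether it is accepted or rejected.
Processing string "xxxxxxxx":
  p0 --x--> p0
  p0 --x--> p0
  p0 --x--> p0
  p0 --x--> p0
  p0 --x--> p0
  p0 --x--> p0
  p0 --x--> p0
  p0 --x--> p0
Final state: p0
Accept states: {p2}
No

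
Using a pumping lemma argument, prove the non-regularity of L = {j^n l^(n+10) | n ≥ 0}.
Assume L is regular with pumping length p. Idea: pumping the j-block breaks the fixed offset of 10.
Choose s = j^p l^(p+10) ∈ L. By the pumping lemma, s = xyz with |xy| ≤ p, |y| > 0, so y = j^k with k ≥ 1. Then xy²z = j^(p+k) l^(p+10). For this to be in L we would need p+10 = (p+k)+10, i.e. k = 0, contradicting k ≥ 1. So xy²z ∉ L.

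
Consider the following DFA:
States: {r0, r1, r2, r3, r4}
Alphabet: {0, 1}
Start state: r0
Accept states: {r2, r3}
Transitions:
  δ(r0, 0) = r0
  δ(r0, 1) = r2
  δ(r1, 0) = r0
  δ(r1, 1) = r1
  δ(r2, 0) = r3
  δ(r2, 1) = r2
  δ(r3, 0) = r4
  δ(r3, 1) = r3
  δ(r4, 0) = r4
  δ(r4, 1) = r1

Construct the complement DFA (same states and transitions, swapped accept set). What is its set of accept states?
Complement accept states = All states \ Original accept states
= {r0, r1, r2, r3, r4} \ {r2, r3}
{r0, r1, r4}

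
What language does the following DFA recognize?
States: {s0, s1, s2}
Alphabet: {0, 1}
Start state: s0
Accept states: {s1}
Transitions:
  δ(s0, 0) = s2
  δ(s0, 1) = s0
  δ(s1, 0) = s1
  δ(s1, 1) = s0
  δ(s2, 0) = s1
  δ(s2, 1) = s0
Testing a few strings:
  '1' → reject
  '01' → reject
  '0101' → reject
  '001' → reject
State roles: s0=last symbol not 0; s1=two trailing 0's; s2=one trailing 0
All binary strings ending with 00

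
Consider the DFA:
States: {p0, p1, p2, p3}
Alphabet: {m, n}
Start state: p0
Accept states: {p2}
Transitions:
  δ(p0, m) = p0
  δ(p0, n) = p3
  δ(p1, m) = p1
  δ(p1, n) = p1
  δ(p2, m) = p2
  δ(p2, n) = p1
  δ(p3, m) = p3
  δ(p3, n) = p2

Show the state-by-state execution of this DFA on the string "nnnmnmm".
read 'n': p0 → p3
  read 'n': p3 → p2
  read 'n': p2 → p1
  read 'm': p1 → p1
  read 'n': p1 → p1
  read 'm': p1 → p1
  read 'm': p1 → p1
p0 -> p3 -> p2 -> p1 -> p1 -> p1 -> p1 -> p1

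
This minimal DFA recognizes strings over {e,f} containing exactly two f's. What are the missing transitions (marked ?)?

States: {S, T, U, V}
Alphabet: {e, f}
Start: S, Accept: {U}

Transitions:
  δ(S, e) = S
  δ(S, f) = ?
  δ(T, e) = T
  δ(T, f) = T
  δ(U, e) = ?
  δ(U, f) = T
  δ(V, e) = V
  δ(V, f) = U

From the language and accept set, identify what each state tracks — S: zero f's; T: ≥ three f's (dead); U: two f's; V: one f.
Each missing δ(q, a) is the state matching the new tracked value after reading a.
δ(S, f) = V; δ(U, e) = U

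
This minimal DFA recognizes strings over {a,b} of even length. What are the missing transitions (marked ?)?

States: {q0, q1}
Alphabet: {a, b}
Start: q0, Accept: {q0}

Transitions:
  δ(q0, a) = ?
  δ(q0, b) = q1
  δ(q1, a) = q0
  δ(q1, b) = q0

From the language and accept set, identify what each state tracks — q0: even length so far; q1: odd length so far.
Each missing δ(q, a) is the state matching the new tracked value after reading a.
δ(q0, a) = q1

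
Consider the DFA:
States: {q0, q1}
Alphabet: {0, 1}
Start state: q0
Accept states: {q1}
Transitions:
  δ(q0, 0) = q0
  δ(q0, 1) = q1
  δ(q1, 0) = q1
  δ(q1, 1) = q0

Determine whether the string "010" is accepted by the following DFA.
Processing string "010":
  q0 --0--> q0
  q0 --1--> q1
  q1 --0--> q1
Final state: q1
Accept states: {q1}
Yes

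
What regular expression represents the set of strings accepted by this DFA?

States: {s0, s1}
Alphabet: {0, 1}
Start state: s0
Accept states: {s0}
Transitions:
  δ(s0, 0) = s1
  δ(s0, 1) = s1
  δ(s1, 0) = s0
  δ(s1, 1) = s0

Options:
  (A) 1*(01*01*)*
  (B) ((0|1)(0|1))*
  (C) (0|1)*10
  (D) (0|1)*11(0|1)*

Check each option against the DFA on short strings; one disagreement eliminates an option:
  (A) 1*(01*01*)*: on '1' the DFA goes s0 → s1 and rejects (s1 ∉ Accept), but the regex matches it → eliminate
  (B) ((0|1)(0|1))*: agrees with the DFA on every string of length ≤ 6
  (C) (0|1)*10: on ε the DFA stays in s0 and accepts (s0 ∈ Accept), but the regex does not match it → eliminate
  (D) (0|1)*11(0|1)*: on ε the DFA stays in s0 and accepts (s0 ∈ Accept), but the regex does not match it → eliminate
Only (B) is consistent with the DFA.
(B) ((0|1)(0|1))*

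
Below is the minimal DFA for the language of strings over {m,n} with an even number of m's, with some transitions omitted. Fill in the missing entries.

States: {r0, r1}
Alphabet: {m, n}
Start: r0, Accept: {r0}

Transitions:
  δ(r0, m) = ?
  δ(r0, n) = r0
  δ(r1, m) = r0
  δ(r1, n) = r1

From the language and accept set, identify what each state tracks — r0: even number of m's so far; r1: odd number of m's so far.
Each missing δ(q, a) is the state matching the new tracked value after reading a.
δ(r0, m) = r1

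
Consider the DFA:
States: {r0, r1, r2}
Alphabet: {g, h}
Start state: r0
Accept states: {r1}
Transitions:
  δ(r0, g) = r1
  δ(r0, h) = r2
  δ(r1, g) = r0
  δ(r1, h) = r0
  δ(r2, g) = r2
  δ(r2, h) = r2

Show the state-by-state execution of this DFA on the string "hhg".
read 'h': r0 → r2
  read 'h': r2 → r2
  read 'g': r2 → r2
r0 -> r2 -> r2 -> r2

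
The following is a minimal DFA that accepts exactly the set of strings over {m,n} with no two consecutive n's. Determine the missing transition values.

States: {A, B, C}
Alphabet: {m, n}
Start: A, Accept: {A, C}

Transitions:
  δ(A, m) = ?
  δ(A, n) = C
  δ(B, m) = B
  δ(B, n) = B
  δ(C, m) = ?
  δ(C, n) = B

From the language and accept set, identify what each state tracks — A: last symbol not n (ok); B: saw nn (dead); C: last symbol n (ok).
Each missing δ(q, a) is the state matching the new tracked value after reading a.
δ(A, m) = A; δ(C, m) = A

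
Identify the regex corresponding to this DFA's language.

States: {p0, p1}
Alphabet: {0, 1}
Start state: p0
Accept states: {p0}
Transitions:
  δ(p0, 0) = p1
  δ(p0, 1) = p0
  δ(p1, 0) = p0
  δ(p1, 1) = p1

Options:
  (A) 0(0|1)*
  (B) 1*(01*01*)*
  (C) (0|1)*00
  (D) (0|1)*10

Check each option against the DFA on short strings; one disagreement eliminates an option:
  (A) 0(0|1)*: on ε the DFA stays in p0 and accepts (p0 ∈ Accept), but the regex does not match it → eliminate
  (B) 1*(01*01*)*: agrees with the DFA on every string of length ≤ 6
  (C) (0|1)*00: on ε the DFA stays in p0 and accepts (p0 ∈ Accept), but the regex does not match it → eliminate
  (D) (0|1)*10: on ε the DFA stays in p0 and accepts (p0 ∈ Accept), but the regex does not match it → eliminate
Only (B) is consistent with the DFA.
(B) 1*(01*01*)*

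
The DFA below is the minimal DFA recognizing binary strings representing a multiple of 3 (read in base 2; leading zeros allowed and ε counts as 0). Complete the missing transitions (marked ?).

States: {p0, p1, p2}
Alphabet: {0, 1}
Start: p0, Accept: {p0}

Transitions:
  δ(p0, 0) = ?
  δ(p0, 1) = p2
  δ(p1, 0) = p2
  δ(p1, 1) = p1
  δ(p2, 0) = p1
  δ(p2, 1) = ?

From the language and accept set, identify what each state tracks — p0: value ≡ 0 (mod 3); p1: value ≡ 2 (mod 3); p2: value ≡ 1 (mod 3).
Each missing δ(q, a) is the state matching the new tracked value after reading a.
δ(p0, 0) = p0; δ(p2, 1) = p0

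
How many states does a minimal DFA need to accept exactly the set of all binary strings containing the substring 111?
By Myhill–Nerode, count the distinguishable equivalence classes: 4 classes — one per longest suffix of the input that is a prefix of '111' (lengths 0 through 2), plus an absorbing 'already seen 111' class.
4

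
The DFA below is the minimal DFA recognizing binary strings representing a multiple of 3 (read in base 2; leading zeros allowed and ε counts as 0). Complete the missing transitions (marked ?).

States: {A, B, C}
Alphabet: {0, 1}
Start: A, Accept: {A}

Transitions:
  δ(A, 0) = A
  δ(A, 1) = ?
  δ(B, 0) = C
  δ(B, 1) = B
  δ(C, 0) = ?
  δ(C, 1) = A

From the language and accept set, identify what each state tracks — A: value ≡ 0 (mod 3); B: value ≡ 2 (mod 3); C: value ≡ 1 (mod 3).
Each missing δ(q, a) is the state matching the new tracked value after reading a.
δ(A, 1) = C; δ(C, 0) = B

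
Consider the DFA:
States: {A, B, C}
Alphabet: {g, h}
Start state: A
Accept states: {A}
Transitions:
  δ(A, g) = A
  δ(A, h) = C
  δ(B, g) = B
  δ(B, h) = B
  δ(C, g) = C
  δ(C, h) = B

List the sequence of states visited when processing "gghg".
read 'g': A → A
  read 'g': A → A
  read 'h': A → C
  read 'g': C → C
A -> A -> A -> C -> C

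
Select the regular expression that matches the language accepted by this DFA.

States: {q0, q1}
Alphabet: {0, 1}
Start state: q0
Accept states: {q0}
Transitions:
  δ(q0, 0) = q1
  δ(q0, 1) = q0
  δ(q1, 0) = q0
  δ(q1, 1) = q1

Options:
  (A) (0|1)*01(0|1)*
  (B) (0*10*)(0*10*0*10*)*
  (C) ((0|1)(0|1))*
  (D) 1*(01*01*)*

Check each option against the DFA on short strings; one disagreement eliminates an option:
  (A) (0|1)*01(0|1)*: on ε the DFA stays in q0 and accepts (q0 ∈ Accept), but the regex does not match it → eliminate
  (B) (0*10*)(0*10*0*10*)*: on ε the DFA stays in q0 and accepts (q0 ∈ Accept), but the regex does not match it → eliminate
  (C) ((0|1)(0|1))*: on '1' the DFA goes q0 → q0 and accepts (q0 ∈ Accept), but the regex does not match it → eliminate
  (D) 1*(01*01*)*: agrees with the DFA on every string of length ≤ 6
Only (D) is consistent with the DFA.
(D) 1*(01*01*)*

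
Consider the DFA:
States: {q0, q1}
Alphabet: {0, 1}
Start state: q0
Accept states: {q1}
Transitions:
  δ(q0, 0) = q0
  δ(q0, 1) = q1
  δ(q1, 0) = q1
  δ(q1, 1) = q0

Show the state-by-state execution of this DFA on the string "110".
read '1': q0 → q1
  read '1': q1 → q0
  read '0': q0 → q0
q0 -> q1 -> q0 -> q0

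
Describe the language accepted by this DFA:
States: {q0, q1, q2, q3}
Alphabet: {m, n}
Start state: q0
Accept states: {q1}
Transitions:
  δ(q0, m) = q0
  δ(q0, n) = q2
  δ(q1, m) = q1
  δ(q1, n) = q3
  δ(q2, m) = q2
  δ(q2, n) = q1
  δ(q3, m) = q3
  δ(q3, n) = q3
Testing a few strings:
  'mmnn' → accept
  'nnm' → accept
  'nmmn' → accept
  'mnm' → reject
State roles: q0=zero n's; q1=two n's; q2=one n; q3=≥ three n's (dead)
All strings over {m,n} containing exactly two n's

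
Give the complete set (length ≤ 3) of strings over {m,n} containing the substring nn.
nn, mnn, nnm, nnn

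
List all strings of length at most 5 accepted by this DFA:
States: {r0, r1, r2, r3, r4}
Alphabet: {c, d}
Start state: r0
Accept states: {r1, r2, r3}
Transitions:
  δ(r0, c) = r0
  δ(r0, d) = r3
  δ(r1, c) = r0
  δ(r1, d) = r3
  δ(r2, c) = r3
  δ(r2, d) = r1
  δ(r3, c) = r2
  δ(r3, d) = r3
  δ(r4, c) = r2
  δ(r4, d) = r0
d, cd, dc, dd, ccd, cdc, cdd, dcc, dcd, ddc, ddd, cccd, ccdc, ccdd, cdcc, cdcd, cddc, cddd, dccc, dccd, dcdd, ddcc, ddcd, dddc, dddd, ccccd, cccdc, cccdd, ccdcc, ccdcd, ccddc, ccddd, cdccc, cdccd, cdcdd, cddcc, cddcd, cdddc, cdddd, dcccc, dcccd, dccdc, dccdd, dcdcd, dcddc, dcddd, ddccc, ddccd, ddcdd, dddcc, dddcd, ddddc, ddddd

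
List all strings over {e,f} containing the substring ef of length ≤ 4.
ef, eef, efe, eff, fef, eeef, eefe, eeff, efee, efef, effe, efff, feef, fefe, feff, ffef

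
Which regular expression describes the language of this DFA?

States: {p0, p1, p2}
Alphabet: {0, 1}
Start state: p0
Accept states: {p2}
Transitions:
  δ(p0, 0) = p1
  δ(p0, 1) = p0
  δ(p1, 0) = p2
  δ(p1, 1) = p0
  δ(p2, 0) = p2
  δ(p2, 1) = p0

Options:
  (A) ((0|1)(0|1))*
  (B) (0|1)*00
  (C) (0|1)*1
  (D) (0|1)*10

Check each option against the DFA on short strings; one disagreement eliminates an option:
  (A) ((0|1)(0|1))*: on ε the DFA stays in p0 and rejects (p0 ∉ Accept), but the regex matches it → eliminate
  (B) (0|1)*00: agrees with the DFA on every string of length ≤ 6
  (C) (0|1)*1: on '1' the DFA goes p0 → p0 and rejects (p0 ∉ Accept), but the regex matches it → eliminate
  (D) (0|1)*10: on '00' the DFA goes p0 → p1 → p2 and accepts (p2 ∈ Accept), but the regex does not match it → eliminate
Only (B) is consistent with the DFA.
(B) (0|1)*00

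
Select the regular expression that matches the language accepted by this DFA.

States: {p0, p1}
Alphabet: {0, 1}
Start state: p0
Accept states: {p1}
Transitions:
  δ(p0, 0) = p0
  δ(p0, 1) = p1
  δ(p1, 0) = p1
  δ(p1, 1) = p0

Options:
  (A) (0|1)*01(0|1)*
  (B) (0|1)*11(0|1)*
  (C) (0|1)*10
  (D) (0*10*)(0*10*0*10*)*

Check each option against the DFA on short strings; one disagreement eliminates an option:
  (A) (0|1)*01(0|1)*: on '1' the DFA goes p0 → p1 and accepts (p1 ∈ Accept), but the regex does not match it → eliminate
  (B) (0|1)*11(0|1)*: on '1' the DFA goes p0 → p1 and accepts (p1 ∈ Accept), but the regex does not match it → eliminate
  (C) (0|1)*10: on '1' the DFA goes p0 → p1 and accepts (p1 ∈ Accept), but the regex does not match it → eliminate
  (D) (0*10*)(0*10*0*10*)*: agrees with the DFA on every string of length ≤ 6
Only (D) is consistent with the DFA.
(D) (0*10*)(0*10*0*10*)*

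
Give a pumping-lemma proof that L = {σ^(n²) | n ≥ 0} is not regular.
Assume L is regular with pumping length p. Idea: pumping adds a fixed amount, but gaps between consecutive squares grow.
Choose s = σ^(p²) (length p² ≥ p). By the pumping lemma, s = xyz with |xy| ≤ p, |y| > 0, so |y| = k with 1 ≤ k ≤ p. Then |xy²z| = p²+k. Since p² < p²+k ≤ p²+p < (p+1)², the length p²+k lies strictly between consecutive squares, so it is not a perfect square and xy²z ∉ L.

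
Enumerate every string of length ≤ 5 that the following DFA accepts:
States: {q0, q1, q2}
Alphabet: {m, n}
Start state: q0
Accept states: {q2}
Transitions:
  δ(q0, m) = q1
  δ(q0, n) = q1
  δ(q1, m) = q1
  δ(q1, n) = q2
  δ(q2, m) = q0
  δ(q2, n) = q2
mn, nn, mmn, mnn, nmn, nnn, mmmn, mmnn, mnnn, nmmn, nmnn, nnnn, mmmmn, mmmnn, mmnnn, mnmmn, mnmnn, mnnnn, nmmmn, nmmnn, nmnnn, nnmmn, nnmnn, nnnnn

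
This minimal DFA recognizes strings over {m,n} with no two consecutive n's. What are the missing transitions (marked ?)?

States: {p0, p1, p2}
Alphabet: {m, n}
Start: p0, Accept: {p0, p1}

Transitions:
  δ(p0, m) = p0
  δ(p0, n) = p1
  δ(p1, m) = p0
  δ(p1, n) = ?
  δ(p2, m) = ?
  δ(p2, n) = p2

From the language and accept set, identify what each state tracks — p0: last symbol not n (ok); p1: last symbol n (ok); p2: saw nn (dead).
Each missing δ(q, a) is the state matching the new tracked value after reading a.
δ(p1, n) = p2; δ(p2, m) = p2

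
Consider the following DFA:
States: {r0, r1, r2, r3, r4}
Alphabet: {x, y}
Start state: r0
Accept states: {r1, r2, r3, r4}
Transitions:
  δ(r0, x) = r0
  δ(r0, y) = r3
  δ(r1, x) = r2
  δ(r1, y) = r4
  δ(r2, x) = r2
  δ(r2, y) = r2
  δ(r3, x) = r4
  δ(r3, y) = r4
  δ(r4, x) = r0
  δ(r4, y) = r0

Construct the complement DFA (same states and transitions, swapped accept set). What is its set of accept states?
Complement accept states = All states \ Original accept states
= {r0, r1, r2, r3, r4} \ {r1, r2, r3, r4}
{r0}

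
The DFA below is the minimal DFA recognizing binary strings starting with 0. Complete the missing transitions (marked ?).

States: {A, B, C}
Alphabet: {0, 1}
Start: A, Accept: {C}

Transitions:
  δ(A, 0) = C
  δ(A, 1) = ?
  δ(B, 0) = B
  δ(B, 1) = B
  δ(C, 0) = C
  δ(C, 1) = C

From the language and accept set, identify what each state tracks — A: no input read; B: started with 1 (dead); C: started with 0.
Each missing δ(q, a) is the state matching the new tracked value after reading a.
δ(A, 1) = B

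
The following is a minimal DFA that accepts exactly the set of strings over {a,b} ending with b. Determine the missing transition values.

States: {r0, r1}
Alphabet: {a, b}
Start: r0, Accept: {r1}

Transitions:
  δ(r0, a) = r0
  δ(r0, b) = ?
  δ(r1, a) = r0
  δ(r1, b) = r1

From the language and accept set, identify what each state tracks — r0: last symbol not b; r1: last symbol is b.
Each missing δ(q, a) is the state matching the new tracked value after reading a.
δ(r0, b) = r1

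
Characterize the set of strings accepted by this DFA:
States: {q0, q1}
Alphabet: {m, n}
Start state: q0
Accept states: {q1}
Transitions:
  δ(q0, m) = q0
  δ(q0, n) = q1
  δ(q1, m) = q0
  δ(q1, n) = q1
Testing a few strings:
  'm' → reject
  'nm' → reject
  'mm' → reject
  'nn' → accept
State roles: q0=last symbol not n; q1=last symbol is n
All strings over {m,n} ending with n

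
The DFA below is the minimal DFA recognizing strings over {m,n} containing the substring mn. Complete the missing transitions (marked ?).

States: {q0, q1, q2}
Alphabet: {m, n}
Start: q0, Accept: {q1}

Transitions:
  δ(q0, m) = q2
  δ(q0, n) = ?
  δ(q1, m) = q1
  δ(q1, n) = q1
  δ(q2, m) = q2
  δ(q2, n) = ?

From the language and accept set, identify what each state tracks — q0: no m seen yet; q1: substring mn seen; q2: seen a m, waiting for n.
Each missing δ(q, a) is the state matching the new tracked value after reading a.
δ(q0, n) = q0; δ(q2, n) = q1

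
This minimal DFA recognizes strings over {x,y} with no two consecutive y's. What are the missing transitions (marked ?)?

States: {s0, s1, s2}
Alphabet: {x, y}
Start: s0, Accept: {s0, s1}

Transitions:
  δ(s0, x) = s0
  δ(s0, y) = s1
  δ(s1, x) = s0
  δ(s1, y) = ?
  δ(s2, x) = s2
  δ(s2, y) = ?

From the language and accept set, identify what each state tracks — s0: last symbol not y (ok); s1: last symbol y (ok); s2: saw yy (dead).
Each missing δ(q, a) is the state matching the new tracked value after reading a.
δ(s1, y) = s2; δ(s2, y) = s2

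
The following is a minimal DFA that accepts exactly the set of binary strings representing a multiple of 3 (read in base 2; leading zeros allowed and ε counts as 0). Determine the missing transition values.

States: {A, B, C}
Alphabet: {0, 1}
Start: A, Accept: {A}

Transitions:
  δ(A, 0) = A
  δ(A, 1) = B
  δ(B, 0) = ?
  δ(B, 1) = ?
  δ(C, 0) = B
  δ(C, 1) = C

From the language and accept set, identify what each state tracks — A: value ≡ 0 (mod 3); B: value ≡ 1 (mod 3); C: value ≡ 2 (mod 3).
Each missing δ(q, a) is the state matching the new tracked value after reading a.
δ(B, 0) = C; δ(B, 1) = A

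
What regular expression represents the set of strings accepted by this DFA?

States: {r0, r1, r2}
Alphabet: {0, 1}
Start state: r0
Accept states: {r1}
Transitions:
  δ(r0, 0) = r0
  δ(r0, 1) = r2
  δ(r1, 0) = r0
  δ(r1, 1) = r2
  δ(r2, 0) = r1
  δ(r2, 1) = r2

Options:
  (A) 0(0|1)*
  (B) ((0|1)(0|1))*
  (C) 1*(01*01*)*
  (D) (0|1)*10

Check each option against the DFA on short strings; one disagreement eliminates an option:
  (A) 0(0|1)*: on '0' the DFA goes r0 → r0 and rejects (r0 ∉ Accept), but the regex matches it → eliminate
  (B) ((0|1)(0|1))*: on ε the DFA stays in r0 and rejects (r0 ∉ Accept), but the regex matches it → eliminate
  (C) 1*(01*01*)*: on ε the DFA stays in r0 and rejects (r0 ∉ Accept), but the regex matches it → eliminate
  (D) (0|1)*10: agrees with the DFA on every string of length ≤ 6
Only (D) is consistent with the DFA.
(D) (0|1)*10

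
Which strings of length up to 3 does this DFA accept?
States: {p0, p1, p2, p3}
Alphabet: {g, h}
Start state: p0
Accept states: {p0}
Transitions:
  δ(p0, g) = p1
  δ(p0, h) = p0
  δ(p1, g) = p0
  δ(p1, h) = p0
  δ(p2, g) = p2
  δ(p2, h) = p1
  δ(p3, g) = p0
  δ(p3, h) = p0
ε, h, gg, gh, hh, ggh, ghh, hgg, hgh, hhh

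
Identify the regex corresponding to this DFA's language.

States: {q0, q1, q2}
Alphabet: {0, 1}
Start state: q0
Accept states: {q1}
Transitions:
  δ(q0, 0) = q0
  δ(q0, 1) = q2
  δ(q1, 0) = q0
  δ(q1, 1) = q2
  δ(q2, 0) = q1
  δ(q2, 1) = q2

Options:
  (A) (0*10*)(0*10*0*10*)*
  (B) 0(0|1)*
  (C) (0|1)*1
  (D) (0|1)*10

Check each option against the DFA on short strings; one disagreement eliminates an option:
  (A) (0*10*)(0*10*0*10*)*: on '1' the DFA goes q0 → q2 and rejects (q2 ∉ Accept), but the regex matches it → eliminate
  (B) 0(0|1)*: on '0' the DFA goes q0 → q0 and rejects (q0 ∉ Accept), but the regex matches it → eliminate
  (C) (0|1)*1: on '1' the DFA goes q0 → q2 and rejects (q2 ∉ Accept), but the regex matches it → eliminate
  (D) (0|1)*10: agrees with the DFA on every string of length ≤ 6
Only (D) is consistent with the DFA.
(D) (0|1)*10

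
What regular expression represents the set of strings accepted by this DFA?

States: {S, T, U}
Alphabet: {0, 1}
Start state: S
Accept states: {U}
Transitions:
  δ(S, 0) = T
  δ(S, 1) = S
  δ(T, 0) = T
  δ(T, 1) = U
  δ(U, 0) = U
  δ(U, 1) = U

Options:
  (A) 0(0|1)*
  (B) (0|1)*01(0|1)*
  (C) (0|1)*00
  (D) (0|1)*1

Check each option against the DFA on short strings; one disagreement eliminates an option:
  (A) 0(0|1)*: on '0' the DFA goes S → T and rejects (T ∉ Accept), but the regex matches it → eliminate
  (B) (0|1)*01(0|1)*: agrees with the DFA on every string of length ≤ 6
  (C) (0|1)*00: on '00' the DFA goes S → T → T and rejects (T ∉ Accept), but the regex matches it → eliminate
  (D) (0|1)*1: on '1' the DFA goes S → S and rejects (S ∉ Accept), but the regex matches it → eliminate
Only (B) is consistent with the DFA.
(B) (0|1)*01(0|1)*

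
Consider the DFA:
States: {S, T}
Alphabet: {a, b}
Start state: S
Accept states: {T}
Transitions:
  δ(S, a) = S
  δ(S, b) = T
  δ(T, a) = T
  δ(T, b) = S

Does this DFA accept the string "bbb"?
Processing string "bbb":
  S --b--> T
  T --b--> S
  S --b--> T
Final state: T
Accept states: {T}
Yes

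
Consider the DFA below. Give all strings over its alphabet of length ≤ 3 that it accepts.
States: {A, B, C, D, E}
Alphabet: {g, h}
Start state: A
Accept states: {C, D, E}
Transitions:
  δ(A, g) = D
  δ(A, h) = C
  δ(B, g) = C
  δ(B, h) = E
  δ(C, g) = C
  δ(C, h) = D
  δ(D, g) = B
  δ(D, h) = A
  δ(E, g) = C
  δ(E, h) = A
g, h, hg, hh, ggg, ggh, ghg, ghh, hgg, hgh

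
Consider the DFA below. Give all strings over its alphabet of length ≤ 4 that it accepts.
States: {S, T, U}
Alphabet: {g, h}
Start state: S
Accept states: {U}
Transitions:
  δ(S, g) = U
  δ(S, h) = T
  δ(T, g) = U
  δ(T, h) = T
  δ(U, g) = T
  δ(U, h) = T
g, hg, ggg, ghg, hhg, gghg, ghhg, hggg, hghg, hhhg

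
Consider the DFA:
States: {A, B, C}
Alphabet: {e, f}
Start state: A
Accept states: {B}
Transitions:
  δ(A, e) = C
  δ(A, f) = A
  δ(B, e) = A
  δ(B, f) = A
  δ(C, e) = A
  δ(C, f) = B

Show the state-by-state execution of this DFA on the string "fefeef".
read 'f': A → A
  read 'e': A → C
  read 'f': C → B
  read 'e': B → A
  read 'e': A → C
  read 'f': C → B
A -> A -> C -> B -> A -> C -> B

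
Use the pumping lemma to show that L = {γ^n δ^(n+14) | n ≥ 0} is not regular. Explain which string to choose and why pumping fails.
Assume L is regular with pumping length p. Idea: pumping the γ-block breaks the fixed offset of 14.
Choose s = γ^p δ^(p+14) ∈ L. By the pumping lemma, s = xyz with |xy| ≤ p, |y| > 0, so y = γ^k with k ≥ 1. Then xy²z = γ^(p+k) δ^(p+14). For this to be in L we would need p+14 = (p+k)+14, i.e. k = 0, contradicting k ≥ 1. So xy²z ∉ L.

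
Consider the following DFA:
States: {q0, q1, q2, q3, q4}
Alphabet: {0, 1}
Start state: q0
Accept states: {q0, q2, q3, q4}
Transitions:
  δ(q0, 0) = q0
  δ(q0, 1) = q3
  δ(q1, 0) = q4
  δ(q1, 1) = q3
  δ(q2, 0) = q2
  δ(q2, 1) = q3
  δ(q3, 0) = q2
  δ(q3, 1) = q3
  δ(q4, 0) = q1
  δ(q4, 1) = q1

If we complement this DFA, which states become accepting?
Complement accept states = All states \ Original accept states
= {q0, q1, q2, q3, q4} \ {q0, q2, q3, q4}
{q1}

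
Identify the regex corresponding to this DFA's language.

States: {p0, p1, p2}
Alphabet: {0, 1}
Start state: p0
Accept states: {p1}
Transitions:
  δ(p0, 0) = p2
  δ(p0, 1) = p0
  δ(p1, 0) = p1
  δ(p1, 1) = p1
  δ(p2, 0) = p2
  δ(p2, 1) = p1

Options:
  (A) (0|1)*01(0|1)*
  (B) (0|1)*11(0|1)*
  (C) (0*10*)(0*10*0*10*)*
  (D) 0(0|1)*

Check each option against the DFA on short strings; one disagreement eliminates an option:
  (A) (0|1)*01(0|1)*: agrees with the DFA on every string of length ≤ 6
  (B) (0|1)*11(0|1)*: on '01' the DFA goes p0 → p2 → p1 and accepts (p1 ∈ Accept), but the regex does not match it → eliminate
  (C) (0*10*)(0*10*0*10*)*: on '1' the DFA goes p0 → p0 and rejects (p0 ∉ Accept), but the regex matches it → eliminate
  (D) 0(0|1)*: on '0' the DFA goes p0 → p2 and rejects (p2 ∉ Accept), but the regex matches it → eliminate
Only (A) is consistent with the DFA.
(A) (0|1)*01(0|1)*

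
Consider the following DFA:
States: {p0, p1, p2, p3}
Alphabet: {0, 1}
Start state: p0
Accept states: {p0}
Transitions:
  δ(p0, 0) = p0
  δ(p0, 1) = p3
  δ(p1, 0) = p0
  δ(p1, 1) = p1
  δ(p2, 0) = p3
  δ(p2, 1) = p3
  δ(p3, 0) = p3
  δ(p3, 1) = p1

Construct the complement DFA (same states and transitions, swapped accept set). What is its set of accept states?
Complement accept states = All states \ Original accept states
= {p0, p1, p2, p3} \ {p0}
{p1, p2, p3}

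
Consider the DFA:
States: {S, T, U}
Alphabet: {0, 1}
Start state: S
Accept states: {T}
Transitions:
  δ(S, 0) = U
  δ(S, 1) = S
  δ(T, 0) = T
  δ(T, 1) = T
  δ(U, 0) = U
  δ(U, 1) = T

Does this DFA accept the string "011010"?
Processing string "011010":
  S --0--> U
  U --1--> T
  T --1--> T
  T --0--> T
  T --1--> T
  T --0--> T
Final state: T
Accept states: {T}
Yes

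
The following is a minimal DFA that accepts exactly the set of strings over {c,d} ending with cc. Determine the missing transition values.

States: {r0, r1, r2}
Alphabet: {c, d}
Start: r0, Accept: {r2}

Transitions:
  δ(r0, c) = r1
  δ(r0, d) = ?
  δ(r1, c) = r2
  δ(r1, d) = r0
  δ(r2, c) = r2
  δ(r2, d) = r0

From the language and accept set, identify what each state tracks — r0: last symbol not c; r1: one trailing c; r2: two trailing c's.
Each missing δ(q, a) is the state matching the new tracked value after reading a.
δ(r0, d) = r0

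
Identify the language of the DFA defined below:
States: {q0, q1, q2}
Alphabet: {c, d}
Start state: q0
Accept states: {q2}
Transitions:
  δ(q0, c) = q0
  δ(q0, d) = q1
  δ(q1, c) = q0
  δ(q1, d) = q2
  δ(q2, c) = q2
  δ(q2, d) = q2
Testing a few strings:
  'dccc' → reject
  'd' → reject
  'ccc' → reject
  'dc' → reject
State roles: q0=no progress toward dd; q1=one trailing d; q2=substring dd seen
All strings over {c,d} containing the substring dd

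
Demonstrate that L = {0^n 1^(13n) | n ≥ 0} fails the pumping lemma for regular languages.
Assume L is regular with pumping length p. Idea: pumping the 0-block breaks the 1:13 ratio.
Choose s = 0^p 1^(13p) (length 14p ≥ p). By the pumping lemma, s = xyz with |xy| ≤ p, |y| > 0, so y = 0^k with k ≥ 1. Then xy²z = 0^(p+k) 1^(13p). For this to be in L we would need 13p = 13(p+k), i.e. 13k = 0, contradicting k ≥ 1. So xy²z ∉ L.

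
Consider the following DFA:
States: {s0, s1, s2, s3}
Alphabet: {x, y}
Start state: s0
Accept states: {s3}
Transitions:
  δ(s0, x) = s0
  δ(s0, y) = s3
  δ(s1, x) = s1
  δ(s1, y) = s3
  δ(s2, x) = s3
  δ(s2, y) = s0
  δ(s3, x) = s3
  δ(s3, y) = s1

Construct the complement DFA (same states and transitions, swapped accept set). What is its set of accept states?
Complement accept states = All states \ Original accept states
= {s0, s1, s2, s3} \ {s3}
{s0, s1, s2}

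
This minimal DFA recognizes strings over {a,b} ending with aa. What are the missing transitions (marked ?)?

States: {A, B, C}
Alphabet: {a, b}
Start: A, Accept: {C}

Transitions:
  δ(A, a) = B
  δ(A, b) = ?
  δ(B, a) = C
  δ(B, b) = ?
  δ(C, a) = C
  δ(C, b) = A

From the language and accept set, identify what each state tracks — A: last symbol not a; B: one trailing a; C: two trailing a's.
Each missing δ(q, a) is the state matching the new tracked value after reading a.
δ(A, b) = A; δ(B, b) = A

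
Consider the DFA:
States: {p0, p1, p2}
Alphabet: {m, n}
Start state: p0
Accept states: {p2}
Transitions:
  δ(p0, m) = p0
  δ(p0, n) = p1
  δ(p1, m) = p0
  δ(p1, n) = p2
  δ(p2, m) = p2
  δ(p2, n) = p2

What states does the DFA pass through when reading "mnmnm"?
read 'm': p0 → p0
  read 'n': p0 → p1
  read 'm': p1 → p0
  read 'n': p0 → p1
  read 'm': p1 → p0
p0 -> p0 -> p1 -> p0 -> p1 -> p0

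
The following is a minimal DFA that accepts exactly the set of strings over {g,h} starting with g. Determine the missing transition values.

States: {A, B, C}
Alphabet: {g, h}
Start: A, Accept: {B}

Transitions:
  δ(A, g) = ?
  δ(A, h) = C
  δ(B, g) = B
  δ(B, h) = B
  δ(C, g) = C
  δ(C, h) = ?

From the language and accept set, identify what each state tracks — A: no input read; B: started with g; C: started with h (dead).
Each missing δ(q, a) is the state matching the new tracked value after reading a.
δ(A, g) = B; δ(C, h) = C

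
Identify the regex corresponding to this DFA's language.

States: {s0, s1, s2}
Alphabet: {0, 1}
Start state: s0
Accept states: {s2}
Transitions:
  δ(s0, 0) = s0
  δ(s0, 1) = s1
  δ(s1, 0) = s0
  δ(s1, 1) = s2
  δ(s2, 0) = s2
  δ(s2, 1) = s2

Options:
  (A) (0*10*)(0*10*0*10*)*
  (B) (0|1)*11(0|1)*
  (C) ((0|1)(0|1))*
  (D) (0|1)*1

Check each option against the DFA on short strings; one disagreement eliminates an option:
  (A) (0*10*)(0*10*0*10*)*: on '1' the DFA goes s0 → s1 and rejects (s1 ∉ Accept), but the regex matches it → eliminate
  (B) (0|1)*11(0|1)*: agrees with the DFA on every string of length ≤ 6
  (C) ((0|1)(0|1))*: on ε the DFA stays in s0 and rejects (s0 ∉ Accept), but the regex matches it → eliminate
  (D) (0|1)*1: on '1' the DFA goes s0 → s1 and rejects (s1 ∉ Accept), but the regex matches it → eliminate
Only (B) is consistent with the DFA.
(B) (0|1)*11(0|1)*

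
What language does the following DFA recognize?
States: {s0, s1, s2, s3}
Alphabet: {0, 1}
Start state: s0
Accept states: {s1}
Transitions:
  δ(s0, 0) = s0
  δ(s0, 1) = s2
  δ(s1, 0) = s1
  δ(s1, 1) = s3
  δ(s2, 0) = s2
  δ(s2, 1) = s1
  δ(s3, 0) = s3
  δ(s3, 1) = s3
Testing a few strings:
  '100' → reject
  '1' → reject
  '110' → accept
  '01' → reject
State roles: s0=zero 1's; s1=two 1's; s2=one 1; s3=≥ three 1's (dead)
All binary strings containing exactly two 1's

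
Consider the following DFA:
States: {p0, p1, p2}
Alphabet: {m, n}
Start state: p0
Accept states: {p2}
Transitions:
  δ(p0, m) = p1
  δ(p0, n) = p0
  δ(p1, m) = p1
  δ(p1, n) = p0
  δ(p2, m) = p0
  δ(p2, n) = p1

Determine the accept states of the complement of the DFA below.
Complement accept states = All states \ Original accept states
= {p0, p1, p2} \ {p2}
{p0, p1}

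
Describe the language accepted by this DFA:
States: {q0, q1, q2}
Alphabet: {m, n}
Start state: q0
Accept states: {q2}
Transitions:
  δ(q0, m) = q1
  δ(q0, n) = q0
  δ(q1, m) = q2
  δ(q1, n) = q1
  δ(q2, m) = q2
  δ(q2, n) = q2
Testing a few strings:
  'nmm' → accept
  'mmnn' → accept
  'm' → reject
  'nnnn' → reject
State roles: q0=zero m's seen; q1=one m seen; q2=≥ two m's seen
All strings over {m,n} containing at least two m's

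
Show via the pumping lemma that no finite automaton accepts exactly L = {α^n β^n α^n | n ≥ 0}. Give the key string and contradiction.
Assume L is regular with pumping length p. Idea: pumping the first α-block unbalances it against the other two.
Choose s = α^p β^p α^p ∈ L (|s| = 3p ≥ p). By the pumping lemma, s = xyz with |xy| ≤ p, |y| > 0, so y = α^k with k ≥ 1, inside the first α-block. Then xy²z = α^(p+k) β^p α^p. The first block has length p+k ≠ p, so the three block lengths are no longer equal and xy²z ∉ L.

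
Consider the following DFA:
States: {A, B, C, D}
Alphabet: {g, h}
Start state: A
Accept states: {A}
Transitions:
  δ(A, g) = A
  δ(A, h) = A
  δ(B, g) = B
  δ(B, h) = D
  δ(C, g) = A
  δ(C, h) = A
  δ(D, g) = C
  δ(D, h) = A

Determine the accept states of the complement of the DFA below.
Complement accept states = All states \ Original accept states
= {A, B, C, D} \ {A}
{B, C, D}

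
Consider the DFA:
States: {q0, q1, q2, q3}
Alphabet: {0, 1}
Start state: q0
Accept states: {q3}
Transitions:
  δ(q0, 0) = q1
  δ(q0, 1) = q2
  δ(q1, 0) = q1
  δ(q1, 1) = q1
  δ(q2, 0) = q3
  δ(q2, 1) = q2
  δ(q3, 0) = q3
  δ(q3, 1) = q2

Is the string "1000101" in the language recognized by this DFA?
Processing string "1000101":
  q0 --1--> q2
  q2 --0--> q3
  q3 --0--> q3
  q3 --0--> q3
  q3 --1--> q2
  q2 --0--> q3
  q3 --1--> q2
Final state: q2
Accept states: {q3}
No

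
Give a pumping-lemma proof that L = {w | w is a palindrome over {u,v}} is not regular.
Assume L is regular with pumping length p. Idea: pumping the leading u-block breaks the symmetry.
Choose s = u^p v u^p (a palindrome of length 2p+1 ≥ p). By the pumping lemma, s = xyz with |xy| ≤ p, |y| > 0, so y = u^k with k > 0 (xy lies entirely in the first u^p). Then xy²z = u^(p+k) v u^p, which is not a palindrome since p+k ≠ p.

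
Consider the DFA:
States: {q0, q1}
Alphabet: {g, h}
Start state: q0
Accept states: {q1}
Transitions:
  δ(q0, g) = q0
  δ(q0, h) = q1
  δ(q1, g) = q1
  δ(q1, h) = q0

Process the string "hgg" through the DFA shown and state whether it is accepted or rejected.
Processing string "hgg":
  q0 --h--> q1
  q1 --g--> q1
  q1 --g--> q1
Final state: q1
Accept states: {q1}
Yes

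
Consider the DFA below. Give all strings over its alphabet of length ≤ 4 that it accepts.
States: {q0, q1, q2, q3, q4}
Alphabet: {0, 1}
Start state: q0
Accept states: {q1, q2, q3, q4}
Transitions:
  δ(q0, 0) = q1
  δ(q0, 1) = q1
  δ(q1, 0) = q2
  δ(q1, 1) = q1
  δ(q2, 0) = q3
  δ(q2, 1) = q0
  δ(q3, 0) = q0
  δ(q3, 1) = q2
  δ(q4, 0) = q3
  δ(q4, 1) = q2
0, 1, 00, 01, 10, 11, 000, 010, 011, 100, 110, 111, 0001, 0010, 0011, 0100, 0110, 0111, 1001, 1010, 1011, 1100, 1110, 1111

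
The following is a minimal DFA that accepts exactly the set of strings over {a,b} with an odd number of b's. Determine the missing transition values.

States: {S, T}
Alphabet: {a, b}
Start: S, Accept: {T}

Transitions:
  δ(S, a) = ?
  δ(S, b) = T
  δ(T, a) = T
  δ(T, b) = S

From the language and accept set, identify what each state tracks — S: even number of b's so far; T: odd number of b's so far.
Each missing δ(q, a) is the state matching the new tracked value after reading a.
δ(S, a) = S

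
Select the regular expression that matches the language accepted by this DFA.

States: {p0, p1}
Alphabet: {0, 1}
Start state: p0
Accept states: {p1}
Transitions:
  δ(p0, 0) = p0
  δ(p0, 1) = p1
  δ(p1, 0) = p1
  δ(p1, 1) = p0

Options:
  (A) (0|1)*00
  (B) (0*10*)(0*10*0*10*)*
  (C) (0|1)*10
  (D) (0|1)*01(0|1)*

Check each option against the DFA on short strings; one disagreement eliminates an option:
  (A) (0|1)*00: on '1' the DFA goes p0 → p1 and accepts (p1 ∈ Accept), but the regex does not match it → eliminate
  (B) (0*10*)(0*10*0*10*)*: agrees with the DFA on every string of length ≤ 6
  (C) (0|1)*10: on '1' the DFA goes p0 → p1 and accepts (p1 ∈ Accept), but the regex does not match it → eliminate
  (D) (0|1)*01(0|1)*: on '1' the DFA goes p0 → p1 and accepts (p1 ∈ Accept), but the regex does not match it → eliminate
Only (B) is consistent with the DFA.
(B) (0*10*)(0*10*0*10*)*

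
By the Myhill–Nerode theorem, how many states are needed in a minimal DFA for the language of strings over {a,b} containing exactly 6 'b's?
By Myhill–Nerode, count the distinguishable equivalence classes: 8 classes — having seen 0, 1, …, 6, or >6 copies of 'b'; the count-6 class is the only accepting one and >6 is dead.
8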